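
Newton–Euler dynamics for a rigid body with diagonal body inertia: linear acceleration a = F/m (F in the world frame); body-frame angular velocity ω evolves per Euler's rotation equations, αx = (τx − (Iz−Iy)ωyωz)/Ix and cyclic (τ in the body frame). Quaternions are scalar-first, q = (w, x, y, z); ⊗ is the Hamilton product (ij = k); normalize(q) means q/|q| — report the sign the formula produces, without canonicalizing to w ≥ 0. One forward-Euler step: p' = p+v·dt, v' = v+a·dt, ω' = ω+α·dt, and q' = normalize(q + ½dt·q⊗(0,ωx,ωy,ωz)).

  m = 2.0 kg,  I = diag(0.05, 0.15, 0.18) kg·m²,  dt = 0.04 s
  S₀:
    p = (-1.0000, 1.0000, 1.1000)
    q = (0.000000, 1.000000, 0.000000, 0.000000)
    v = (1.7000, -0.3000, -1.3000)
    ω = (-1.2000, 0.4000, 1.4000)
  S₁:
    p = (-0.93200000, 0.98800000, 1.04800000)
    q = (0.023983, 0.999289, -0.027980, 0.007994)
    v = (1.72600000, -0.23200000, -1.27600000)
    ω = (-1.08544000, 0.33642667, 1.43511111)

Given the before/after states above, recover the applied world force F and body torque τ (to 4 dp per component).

v₁ − v₀ = (0.02600000, 0.06800000, 0.02400000)
m·(v₁−v₀)/dt = (1.3000, 3.4000, 1.2000)
rate change Δω = (0.11456000, -0.06357333, 0.03511111)
precession coupling = (0.0168, 0.2184, -0.0480)
I·α + gyro = (0.1600, -0.0200, 0.1100)

F = (1.3000, 3.4000, 1.2000)
τ = (0.1600, -0.0200, 0.1100)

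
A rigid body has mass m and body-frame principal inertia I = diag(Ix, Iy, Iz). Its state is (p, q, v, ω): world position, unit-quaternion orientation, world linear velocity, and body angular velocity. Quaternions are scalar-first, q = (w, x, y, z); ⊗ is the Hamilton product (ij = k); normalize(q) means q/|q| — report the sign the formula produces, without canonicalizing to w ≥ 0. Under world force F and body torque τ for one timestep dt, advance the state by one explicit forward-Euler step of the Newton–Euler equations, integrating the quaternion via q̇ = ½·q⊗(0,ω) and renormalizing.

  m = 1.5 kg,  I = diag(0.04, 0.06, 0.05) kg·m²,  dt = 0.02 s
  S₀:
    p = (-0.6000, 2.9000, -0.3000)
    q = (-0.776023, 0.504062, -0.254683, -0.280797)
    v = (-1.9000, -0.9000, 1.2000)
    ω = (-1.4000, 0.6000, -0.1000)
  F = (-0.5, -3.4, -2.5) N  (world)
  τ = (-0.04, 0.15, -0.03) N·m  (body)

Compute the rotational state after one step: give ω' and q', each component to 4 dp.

angular accel α = (-1.0150, 2.5233, -0.2640)
ω' = ω + α·dt = (-1.4203, 0.6505, -0.1053)
2q̇ = q⊗(0,ω) = (0.8304169, 1.2803787, -0.0220918, 0.0234833)
q' = normalize(q + ½dt·q⊗(0,ω)) = (-0.7676, 0.5168, -0.2549, -0.2805)

ω' = (-1.4203, 0.6505, -0.1053)
q' = (-0.7676, 0.5168, -0.2549, -0.2805)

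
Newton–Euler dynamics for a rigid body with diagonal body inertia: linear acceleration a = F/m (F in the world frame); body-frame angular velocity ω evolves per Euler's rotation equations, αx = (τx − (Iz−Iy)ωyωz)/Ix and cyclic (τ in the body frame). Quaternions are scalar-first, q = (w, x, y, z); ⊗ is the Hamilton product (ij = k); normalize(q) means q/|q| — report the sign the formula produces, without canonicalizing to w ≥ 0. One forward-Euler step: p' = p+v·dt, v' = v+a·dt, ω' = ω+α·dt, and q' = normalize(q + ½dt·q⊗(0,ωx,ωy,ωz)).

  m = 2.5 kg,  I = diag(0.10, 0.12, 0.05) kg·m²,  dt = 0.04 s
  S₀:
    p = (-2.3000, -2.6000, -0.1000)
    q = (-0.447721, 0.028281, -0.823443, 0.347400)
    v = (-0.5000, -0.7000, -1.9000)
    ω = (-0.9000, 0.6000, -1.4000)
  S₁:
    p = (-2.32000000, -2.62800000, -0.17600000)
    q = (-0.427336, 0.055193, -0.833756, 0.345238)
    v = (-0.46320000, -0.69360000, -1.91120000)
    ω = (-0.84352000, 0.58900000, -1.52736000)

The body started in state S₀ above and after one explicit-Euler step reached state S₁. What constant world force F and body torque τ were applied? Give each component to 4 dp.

ω₁ − ω₀ = (0.05648000, -0.01100000, -0.12736000)
τ = I·(Δω/dt) + ω₀×(Iω₀) = (0.2000, 0.0300, -0.1700)
velocity change Δv = (0.03680000, 0.00640000, -0.01120000)
applied force F = (2.3000, 0.4000, -0.7000)

F = (2.3000, 0.4000, -0.7000)
τ = (0.2000, 0.0300, -0.1700)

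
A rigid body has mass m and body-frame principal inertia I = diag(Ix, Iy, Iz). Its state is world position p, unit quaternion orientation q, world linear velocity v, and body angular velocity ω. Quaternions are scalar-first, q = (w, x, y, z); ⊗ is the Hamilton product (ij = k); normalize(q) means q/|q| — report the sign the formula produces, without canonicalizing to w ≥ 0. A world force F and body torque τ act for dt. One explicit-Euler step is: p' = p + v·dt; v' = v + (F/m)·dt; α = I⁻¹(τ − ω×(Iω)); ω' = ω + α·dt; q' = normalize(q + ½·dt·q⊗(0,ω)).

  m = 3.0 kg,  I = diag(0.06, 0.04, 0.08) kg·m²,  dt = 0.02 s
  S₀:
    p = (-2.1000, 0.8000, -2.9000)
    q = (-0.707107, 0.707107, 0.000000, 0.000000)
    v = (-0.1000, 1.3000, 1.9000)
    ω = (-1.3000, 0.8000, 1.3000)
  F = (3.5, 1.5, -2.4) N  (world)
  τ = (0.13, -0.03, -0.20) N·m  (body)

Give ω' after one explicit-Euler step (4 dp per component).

α = I⁻¹(τ − ω×Iω) = (1.4733, -1.5950, -2.7600)
ω + α·dt = (-1.2705, 0.7681, 1.2448)

ω' = (-1.2705, 0.7681, 1.2448)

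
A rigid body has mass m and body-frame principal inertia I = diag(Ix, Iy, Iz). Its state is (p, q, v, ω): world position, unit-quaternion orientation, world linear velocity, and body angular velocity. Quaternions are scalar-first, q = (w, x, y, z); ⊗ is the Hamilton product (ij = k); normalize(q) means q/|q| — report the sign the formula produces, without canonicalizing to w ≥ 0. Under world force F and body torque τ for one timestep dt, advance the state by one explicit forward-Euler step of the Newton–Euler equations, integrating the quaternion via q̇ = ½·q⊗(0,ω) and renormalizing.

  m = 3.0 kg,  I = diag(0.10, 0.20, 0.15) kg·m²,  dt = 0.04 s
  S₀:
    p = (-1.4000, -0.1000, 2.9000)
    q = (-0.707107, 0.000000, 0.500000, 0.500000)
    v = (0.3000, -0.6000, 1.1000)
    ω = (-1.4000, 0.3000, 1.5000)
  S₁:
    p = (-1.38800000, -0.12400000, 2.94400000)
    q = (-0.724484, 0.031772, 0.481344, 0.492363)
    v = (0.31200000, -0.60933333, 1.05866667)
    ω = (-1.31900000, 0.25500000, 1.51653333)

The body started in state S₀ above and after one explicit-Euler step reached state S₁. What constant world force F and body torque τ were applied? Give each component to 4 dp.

F = (0.9000, -0.7000, -3.1000)
τ = (0.1800, -0.1200, 0.0200)

rate change Δω = (0.08100000, -0.04500000, 0.01653333)
precession coupling = (-0.0225, 0.1050, -0.0420)
I·α + gyro = (0.1800, -0.1200, 0.0200)
Δv = v₁−v₀ = (0.01200000, -0.00933333, -0.04133333)
m·(v₁−v₀)/dt = (0.9000, -0.7000, -3.1000)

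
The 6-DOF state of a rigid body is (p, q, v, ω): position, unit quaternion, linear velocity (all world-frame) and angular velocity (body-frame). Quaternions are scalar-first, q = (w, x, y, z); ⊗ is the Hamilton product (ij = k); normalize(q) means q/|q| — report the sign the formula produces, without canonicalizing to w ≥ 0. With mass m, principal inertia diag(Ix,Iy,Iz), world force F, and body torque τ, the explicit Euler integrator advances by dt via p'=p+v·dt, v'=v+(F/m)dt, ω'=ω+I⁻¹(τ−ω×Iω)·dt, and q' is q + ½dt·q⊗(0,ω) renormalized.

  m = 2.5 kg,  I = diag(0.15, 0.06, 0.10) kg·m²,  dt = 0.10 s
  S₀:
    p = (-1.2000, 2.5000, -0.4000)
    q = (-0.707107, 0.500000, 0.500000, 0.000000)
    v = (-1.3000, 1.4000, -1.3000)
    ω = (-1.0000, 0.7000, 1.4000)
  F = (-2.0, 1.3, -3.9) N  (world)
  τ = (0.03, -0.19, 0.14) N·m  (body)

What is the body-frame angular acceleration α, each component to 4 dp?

precession coupling ω×(Iω) = (0.0392, -0.0700, 0.0630)
angular accel α = (-0.0613, -2.0000, 0.7700)

α = (-0.0613, -2.0000, 0.7700)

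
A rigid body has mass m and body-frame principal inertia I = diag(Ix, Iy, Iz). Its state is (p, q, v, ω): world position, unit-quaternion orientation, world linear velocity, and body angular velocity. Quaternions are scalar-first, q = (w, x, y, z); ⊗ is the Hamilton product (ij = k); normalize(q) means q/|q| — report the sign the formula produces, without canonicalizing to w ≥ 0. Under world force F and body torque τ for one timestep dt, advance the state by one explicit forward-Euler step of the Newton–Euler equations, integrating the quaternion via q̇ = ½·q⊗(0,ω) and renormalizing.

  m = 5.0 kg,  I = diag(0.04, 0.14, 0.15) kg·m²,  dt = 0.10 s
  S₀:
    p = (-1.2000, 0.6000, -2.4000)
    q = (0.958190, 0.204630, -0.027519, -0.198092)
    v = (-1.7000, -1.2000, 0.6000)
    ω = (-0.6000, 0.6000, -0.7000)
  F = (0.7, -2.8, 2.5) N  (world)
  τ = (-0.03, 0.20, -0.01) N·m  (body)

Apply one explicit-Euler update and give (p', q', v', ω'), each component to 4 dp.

a = F/m = (0.1400, -0.5600, 0.5000)
p' = p + v·dt = (-1.3700, 0.4800, -2.3400)
v + (F/m)dt = (-1.6860, -1.2560, 0.6500)
ω×(Iω) gyroscopic = (-0.0042, -0.0462, -0.0360)
angular accel α = (-0.6450, 1.7586, 0.1733)
new body rate ω' = (-0.6645, 0.7759, -0.6827)
q⊗(0,ω) = (0.0006250, -0.4367955, 0.8370102, -0.5644664)
q' = normalize(q + ½dt·q⊗(0,ω)) = (0.9568, 0.1825, 0.0143, -0.2260)

p' = (-1.3700, 0.4800, -2.3400)
q' = (0.9568, 0.1825, 0.0143, -0.2260)
v' = (-1.6860, -1.2560, 0.6500)
ω' = (-0.6645, 0.7759, -0.6827)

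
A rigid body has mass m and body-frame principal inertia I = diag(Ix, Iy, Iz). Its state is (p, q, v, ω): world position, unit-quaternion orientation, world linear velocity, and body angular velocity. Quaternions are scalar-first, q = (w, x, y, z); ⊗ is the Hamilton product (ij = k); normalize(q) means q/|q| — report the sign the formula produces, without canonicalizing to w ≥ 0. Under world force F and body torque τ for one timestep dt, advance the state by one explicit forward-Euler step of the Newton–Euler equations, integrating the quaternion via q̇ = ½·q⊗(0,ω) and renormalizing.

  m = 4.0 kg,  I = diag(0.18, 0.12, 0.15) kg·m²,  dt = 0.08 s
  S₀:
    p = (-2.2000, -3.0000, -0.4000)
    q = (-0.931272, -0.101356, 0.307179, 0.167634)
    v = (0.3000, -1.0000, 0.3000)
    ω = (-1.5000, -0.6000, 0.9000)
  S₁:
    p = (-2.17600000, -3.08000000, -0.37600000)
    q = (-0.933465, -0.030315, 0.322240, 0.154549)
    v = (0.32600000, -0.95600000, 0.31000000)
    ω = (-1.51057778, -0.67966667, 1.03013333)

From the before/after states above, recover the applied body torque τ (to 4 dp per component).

τ = (-0.0400, -0.1600, 0.1900)

Δω = ω₁−ω₀ = (-0.01057778, -0.07966667, 0.13013333)
applied torque τ = (-0.0400, -0.1600, 0.1900)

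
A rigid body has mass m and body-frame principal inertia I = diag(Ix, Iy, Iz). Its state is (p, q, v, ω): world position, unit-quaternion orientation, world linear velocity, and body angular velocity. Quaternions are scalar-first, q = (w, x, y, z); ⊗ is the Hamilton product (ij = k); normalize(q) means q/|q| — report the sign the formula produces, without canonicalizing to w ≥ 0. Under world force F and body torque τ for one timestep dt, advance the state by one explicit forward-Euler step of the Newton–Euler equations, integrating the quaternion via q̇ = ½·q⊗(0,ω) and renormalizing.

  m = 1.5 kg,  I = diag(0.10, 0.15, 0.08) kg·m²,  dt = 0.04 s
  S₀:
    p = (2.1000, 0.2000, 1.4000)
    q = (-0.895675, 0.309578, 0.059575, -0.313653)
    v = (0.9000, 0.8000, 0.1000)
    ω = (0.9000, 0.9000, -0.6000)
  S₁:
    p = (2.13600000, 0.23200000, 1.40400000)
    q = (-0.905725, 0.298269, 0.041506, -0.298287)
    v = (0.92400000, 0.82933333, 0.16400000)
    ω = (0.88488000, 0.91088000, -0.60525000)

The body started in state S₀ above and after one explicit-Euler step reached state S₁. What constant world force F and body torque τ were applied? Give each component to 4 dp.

ω₁ − ω₀ = (-0.01512000, 0.01088000, -0.00525000)
applied torque τ = (0.0000, 0.0300, 0.0300)
v₁ − v₀ = (0.02400000, 0.02933333, 0.06400000)
F = m·Δv/dt = (0.9000, 1.1000, 2.4000)

F = (0.9000, 1.1000, 2.4000)
τ = (0.0000, 0.0300, 0.0300)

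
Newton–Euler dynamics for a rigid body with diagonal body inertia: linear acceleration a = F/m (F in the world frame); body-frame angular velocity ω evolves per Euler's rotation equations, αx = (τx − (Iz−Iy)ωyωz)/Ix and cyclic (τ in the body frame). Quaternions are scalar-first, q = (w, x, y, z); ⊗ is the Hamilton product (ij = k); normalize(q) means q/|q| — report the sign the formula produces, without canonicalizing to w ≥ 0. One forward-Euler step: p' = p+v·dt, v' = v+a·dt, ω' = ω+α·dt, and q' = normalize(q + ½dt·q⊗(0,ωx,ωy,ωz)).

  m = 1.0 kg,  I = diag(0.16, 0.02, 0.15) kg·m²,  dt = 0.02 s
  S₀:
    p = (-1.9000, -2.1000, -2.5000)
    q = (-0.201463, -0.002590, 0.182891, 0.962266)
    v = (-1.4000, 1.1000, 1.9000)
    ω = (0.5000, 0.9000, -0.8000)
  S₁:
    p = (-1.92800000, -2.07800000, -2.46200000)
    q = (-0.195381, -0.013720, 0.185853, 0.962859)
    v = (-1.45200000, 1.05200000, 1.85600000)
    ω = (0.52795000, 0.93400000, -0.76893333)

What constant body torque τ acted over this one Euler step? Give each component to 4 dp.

ω₁ − ω₀ = (0.02795000, 0.03400000, 0.03106667)
I·α + gyro = (0.1300, 0.0300, 0.1700)

τ = (0.1300, 0.0300, 0.1700)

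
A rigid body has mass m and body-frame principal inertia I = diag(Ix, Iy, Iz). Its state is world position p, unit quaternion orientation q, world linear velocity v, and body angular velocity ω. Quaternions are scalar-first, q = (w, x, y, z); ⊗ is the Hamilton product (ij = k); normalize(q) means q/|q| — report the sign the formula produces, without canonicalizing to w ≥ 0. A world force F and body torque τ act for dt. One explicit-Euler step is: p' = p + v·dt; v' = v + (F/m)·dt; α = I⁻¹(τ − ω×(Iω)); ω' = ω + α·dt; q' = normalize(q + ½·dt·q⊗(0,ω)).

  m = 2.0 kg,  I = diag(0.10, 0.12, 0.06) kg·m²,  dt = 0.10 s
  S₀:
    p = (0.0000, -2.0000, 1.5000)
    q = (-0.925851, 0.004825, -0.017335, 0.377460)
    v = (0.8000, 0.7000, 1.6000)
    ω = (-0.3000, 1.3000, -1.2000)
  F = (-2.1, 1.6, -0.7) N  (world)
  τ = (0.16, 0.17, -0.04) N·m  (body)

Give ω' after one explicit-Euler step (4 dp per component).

α = I⁻¹(τ − ω×Iω) = (0.6640, 1.2967, -0.5367)
ω' = ω + α·dt = (-0.2336, 1.4297, -1.2537)

ω' = (-0.2336, 1.4297, -1.2537)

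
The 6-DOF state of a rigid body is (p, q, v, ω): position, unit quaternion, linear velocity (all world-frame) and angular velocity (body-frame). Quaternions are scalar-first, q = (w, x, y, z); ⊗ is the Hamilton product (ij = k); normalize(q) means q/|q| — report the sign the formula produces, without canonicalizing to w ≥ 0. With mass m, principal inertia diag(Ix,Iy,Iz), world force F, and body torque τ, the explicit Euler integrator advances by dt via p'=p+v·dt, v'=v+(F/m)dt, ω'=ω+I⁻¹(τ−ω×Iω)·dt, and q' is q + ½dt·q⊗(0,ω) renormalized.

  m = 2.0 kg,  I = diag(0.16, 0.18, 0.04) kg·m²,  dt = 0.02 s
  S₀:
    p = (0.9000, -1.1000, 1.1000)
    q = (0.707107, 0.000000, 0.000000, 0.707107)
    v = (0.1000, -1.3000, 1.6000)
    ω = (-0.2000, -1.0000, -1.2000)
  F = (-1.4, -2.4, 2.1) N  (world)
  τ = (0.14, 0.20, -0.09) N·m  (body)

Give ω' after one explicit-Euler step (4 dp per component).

ω' = (-0.1615, -0.9810, -1.2470)

angular accel α = (1.9250, 0.9511, -2.3500)
ω' = ω + α·dt = (-0.1615, -0.9810, -1.2470)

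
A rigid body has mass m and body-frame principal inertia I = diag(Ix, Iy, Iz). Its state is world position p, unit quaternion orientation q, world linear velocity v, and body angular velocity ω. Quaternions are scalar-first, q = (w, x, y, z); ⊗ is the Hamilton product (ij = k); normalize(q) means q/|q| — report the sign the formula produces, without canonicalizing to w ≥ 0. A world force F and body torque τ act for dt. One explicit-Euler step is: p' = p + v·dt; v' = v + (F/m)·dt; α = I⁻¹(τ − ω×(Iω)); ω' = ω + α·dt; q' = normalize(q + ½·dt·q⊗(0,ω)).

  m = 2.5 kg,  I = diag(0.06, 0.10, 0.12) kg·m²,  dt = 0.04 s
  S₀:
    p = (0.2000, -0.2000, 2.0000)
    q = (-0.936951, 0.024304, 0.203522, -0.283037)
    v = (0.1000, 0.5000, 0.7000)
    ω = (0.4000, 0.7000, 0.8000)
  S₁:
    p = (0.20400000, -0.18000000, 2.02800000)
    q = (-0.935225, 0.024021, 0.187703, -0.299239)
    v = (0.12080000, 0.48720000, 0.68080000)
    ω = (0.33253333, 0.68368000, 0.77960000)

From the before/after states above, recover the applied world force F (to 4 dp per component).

F = (1.3000, -0.8000, -1.2000)

velocity change Δv = (0.02080000, -0.01280000, -0.01920000)
F = m·Δv/dt = (1.3000, -0.8000, -1.2000)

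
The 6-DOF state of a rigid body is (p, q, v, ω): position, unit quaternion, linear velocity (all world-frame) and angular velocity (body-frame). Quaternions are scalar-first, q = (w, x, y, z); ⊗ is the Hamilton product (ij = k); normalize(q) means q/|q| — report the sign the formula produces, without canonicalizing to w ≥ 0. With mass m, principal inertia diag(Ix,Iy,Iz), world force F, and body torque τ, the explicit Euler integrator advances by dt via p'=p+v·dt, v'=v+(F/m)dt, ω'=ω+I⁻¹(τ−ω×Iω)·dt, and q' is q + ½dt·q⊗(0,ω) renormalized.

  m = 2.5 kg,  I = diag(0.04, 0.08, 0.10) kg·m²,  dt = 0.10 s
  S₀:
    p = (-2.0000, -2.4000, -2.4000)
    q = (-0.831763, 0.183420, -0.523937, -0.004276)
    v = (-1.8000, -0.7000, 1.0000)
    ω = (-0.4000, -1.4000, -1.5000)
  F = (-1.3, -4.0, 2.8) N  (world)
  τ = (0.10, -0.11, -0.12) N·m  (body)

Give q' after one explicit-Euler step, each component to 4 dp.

Hamilton product q⊗(0,ω) = (-0.6665578, 1.1126243, 1.4413086, 0.7812817)
q' = normalize(q + ½dt·q⊗(0,ω)) = (-0.8604, 0.2378, -0.4494, 0.0346)

q' = (-0.8604, 0.2378, -0.4494, 0.0346)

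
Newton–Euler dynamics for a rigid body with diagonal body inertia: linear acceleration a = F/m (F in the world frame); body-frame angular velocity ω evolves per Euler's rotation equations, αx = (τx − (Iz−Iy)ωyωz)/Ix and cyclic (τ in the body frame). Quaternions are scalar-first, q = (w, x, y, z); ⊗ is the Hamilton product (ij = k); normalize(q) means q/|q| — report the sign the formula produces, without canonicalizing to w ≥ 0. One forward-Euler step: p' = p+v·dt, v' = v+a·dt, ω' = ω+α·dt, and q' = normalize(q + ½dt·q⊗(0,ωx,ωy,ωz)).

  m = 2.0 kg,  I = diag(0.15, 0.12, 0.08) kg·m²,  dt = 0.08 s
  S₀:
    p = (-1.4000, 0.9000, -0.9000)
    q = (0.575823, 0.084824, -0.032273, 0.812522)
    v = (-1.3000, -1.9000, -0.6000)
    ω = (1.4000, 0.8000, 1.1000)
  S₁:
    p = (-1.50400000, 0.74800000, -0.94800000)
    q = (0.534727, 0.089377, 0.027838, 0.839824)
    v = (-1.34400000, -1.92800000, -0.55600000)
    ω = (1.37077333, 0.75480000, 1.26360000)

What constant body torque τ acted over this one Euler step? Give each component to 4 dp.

rate change Δω = (-0.02922667, -0.04520000, 0.16360000)
applied torque τ = (-0.0900, 0.0400, 0.1300)

τ = (-0.0900, 0.0400, 0.1300)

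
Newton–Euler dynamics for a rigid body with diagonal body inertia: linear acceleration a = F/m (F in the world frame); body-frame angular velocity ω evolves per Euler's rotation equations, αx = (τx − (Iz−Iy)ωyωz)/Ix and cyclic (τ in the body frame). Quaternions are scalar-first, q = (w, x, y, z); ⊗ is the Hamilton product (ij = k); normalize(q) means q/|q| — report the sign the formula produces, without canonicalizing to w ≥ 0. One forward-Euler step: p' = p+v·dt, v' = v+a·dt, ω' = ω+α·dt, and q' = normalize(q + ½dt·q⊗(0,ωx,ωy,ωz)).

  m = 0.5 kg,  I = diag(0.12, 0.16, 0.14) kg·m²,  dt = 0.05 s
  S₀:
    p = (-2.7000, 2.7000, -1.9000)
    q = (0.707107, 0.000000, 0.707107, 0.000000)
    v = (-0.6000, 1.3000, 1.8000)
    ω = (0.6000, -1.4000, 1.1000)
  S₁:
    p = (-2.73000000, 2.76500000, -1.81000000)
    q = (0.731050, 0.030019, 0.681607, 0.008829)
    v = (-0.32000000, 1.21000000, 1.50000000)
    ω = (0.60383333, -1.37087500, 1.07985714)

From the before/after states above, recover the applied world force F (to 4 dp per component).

velocity change Δv = (0.28000000, -0.09000000, -0.30000000)
applied force F = (2.8000, -0.9000, -3.0000)

F = (2.8000, -0.9000, -3.0000)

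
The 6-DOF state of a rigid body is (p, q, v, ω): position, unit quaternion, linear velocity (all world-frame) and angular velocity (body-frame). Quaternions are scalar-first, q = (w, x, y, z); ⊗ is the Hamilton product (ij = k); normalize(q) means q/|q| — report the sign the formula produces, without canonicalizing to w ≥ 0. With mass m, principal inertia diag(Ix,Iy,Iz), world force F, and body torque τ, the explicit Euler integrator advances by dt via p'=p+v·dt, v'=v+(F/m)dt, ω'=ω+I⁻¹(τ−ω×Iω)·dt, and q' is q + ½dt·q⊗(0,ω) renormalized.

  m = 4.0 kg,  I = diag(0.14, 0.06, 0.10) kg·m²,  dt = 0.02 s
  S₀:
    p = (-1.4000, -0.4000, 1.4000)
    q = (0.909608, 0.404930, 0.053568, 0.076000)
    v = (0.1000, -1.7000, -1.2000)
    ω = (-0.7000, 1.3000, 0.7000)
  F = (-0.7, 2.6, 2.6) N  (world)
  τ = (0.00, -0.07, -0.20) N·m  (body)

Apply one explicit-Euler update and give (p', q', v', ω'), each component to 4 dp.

gyro term ω×Iω = (0.0364, -0.0196, 0.0728)
angular accel α = (-0.2600, -0.8400, -2.7280)
new body rate ω' = (-0.7052, 1.2832, 0.6454)
2q̇ = q⊗(0,ω) = (0.1606126, -0.6980280, 0.8458394, 1.2006322)
updated quaternion q' = (0.9111, 0.3979, 0.0620, 0.0880)
a = F/m = (-0.1750, 0.6500, 0.6500)
p' = p + v·dt = (-1.3980, -0.4340, 1.3760)
v' = v + a·dt = (0.0965, -1.6870, -1.1870)

p' = (-1.3980, -0.4340, 1.3760)
q' = (0.9111, 0.3979, 0.0620, 0.0880)
v' = (0.0965, -1.6870, -1.1870)
ω' = (-0.7052, 1.2832, 0.6454)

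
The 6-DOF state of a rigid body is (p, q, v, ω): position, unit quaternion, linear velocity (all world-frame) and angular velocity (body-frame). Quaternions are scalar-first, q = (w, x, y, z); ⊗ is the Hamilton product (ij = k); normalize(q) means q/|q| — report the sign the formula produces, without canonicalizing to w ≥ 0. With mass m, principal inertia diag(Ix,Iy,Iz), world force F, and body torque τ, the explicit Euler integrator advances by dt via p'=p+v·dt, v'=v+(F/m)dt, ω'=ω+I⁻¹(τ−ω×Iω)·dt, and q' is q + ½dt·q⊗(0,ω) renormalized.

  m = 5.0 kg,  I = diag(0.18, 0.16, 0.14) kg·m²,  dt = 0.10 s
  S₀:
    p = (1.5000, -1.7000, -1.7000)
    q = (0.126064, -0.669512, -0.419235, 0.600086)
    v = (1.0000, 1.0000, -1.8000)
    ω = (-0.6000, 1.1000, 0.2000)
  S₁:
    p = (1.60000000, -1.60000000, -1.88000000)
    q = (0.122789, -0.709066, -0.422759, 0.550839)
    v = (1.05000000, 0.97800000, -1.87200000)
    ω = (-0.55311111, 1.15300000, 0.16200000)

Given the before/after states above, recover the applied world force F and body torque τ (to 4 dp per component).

F = (2.5000, -1.1000, -3.6000)
τ = (0.0800, 0.0800, -0.0400)

Δω = ω₁−ω₀ = (0.04688889, 0.05300000, -0.03800000)
precession coupling = (-0.0044, -0.0048, 0.0132)
I·α + gyro = (0.0800, 0.0800, -0.0400)
Δv = v₁−v₀ = (0.05000000, -0.02200000, -0.07200000)
m·(v₁−v₀)/dt = (2.5000, -1.1000, -3.6000)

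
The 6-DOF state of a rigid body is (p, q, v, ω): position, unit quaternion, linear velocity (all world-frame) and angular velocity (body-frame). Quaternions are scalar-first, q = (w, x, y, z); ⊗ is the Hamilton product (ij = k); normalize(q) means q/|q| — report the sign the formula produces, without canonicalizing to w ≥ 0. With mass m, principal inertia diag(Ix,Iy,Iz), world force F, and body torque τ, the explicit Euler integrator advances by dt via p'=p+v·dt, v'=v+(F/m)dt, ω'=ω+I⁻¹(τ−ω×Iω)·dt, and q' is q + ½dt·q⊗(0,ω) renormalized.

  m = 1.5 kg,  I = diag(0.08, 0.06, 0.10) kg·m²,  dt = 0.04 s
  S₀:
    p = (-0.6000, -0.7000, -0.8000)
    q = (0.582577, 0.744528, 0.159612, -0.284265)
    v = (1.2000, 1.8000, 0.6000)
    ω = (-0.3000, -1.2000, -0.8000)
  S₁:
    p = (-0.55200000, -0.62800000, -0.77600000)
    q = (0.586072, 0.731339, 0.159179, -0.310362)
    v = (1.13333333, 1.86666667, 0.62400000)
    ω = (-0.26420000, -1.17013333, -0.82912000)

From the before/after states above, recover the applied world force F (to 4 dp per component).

v₁ − v₀ = (-0.06666667, 0.06666667, 0.02400000)
applied force F = (-2.5000, 2.5000, 0.9000)

F = (-2.5000, 2.5000, 0.9000)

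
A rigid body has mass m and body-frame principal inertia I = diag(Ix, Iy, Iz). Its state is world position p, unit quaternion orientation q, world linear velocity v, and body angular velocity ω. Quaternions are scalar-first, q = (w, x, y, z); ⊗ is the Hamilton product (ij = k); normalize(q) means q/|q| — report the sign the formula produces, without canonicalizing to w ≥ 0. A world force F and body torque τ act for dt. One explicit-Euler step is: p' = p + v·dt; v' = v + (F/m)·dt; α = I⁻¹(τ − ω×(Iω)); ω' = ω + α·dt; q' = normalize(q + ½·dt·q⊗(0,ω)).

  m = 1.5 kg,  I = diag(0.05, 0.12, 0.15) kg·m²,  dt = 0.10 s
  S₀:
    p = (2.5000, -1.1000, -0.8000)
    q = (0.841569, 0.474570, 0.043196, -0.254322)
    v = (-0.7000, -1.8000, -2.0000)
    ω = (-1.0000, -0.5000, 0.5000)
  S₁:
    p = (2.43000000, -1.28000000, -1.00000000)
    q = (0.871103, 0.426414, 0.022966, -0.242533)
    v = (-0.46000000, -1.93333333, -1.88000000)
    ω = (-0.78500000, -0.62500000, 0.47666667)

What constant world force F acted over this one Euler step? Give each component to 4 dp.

F = (3.6000, -2.0000, 1.8000)

velocity change Δv = (0.24000000, -0.13333333, 0.12000000)
m·(v₁−v₀)/dt = (3.6000, -2.0000, 1.8000)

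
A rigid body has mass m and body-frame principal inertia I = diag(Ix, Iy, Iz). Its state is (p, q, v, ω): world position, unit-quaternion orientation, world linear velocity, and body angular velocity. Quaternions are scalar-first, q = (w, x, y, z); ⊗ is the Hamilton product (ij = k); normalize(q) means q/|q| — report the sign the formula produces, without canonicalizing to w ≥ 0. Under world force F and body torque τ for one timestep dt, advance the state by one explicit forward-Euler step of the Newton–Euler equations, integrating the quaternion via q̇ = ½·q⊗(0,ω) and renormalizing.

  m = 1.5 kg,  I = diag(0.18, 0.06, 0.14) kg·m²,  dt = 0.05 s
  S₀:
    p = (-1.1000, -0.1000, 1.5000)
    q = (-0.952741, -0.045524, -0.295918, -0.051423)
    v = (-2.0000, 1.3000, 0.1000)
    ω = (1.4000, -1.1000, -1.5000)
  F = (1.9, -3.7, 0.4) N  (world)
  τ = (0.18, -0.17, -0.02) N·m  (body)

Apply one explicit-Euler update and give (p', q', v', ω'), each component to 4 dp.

p' = (-1.2000, -0.0350, 1.5050)
q' = (-0.9596, -0.0691, -0.2728, -0.0041)
v' = (-1.9367, 1.1767, 0.1133)
ω' = (1.4133, -1.1717, -1.5731)

a = (1.2667, -2.4667, 0.2667)
p + v·dt = (-1.2000, -0.0350, 1.5050)
v + (F/m)dt = (-1.9367, 1.1767, 0.1133)
gyro term ω×Iω = (0.1320, -0.0840, 0.1848)
angular accel α = (0.2667, -1.4333, -1.4629)
ω' = ω + α·dt = (1.4133, -1.1717, -1.5731)
2q̇ = q⊗(0,ω) = (-0.3389107, -0.9465257, 0.9077369, 1.8934731)
updated quaternion q' = (-0.9596, -0.0691, -0.2728, -0.0041)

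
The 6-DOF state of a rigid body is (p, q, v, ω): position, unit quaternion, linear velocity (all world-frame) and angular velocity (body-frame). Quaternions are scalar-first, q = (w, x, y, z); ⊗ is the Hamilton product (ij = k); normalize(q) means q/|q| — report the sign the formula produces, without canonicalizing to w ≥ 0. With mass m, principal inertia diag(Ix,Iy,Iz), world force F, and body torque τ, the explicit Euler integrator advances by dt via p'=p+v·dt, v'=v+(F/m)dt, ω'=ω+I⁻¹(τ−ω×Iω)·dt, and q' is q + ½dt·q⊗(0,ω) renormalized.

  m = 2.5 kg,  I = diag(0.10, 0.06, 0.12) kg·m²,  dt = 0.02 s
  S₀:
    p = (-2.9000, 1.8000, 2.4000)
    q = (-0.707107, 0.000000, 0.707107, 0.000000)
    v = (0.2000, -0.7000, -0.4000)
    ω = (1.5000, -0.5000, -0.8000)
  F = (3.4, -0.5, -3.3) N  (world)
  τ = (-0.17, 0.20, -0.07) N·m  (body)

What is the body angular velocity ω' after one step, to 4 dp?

ω' = (1.4612, -0.4413, -0.8167)

gyro term ω×Iω = (0.0240, 0.0240, 0.0300)
(τ − ω×Iω)/I = (-1.9400, 2.9333, -0.8333)
ω + α·dt = (1.4612, -0.4413, -0.8167)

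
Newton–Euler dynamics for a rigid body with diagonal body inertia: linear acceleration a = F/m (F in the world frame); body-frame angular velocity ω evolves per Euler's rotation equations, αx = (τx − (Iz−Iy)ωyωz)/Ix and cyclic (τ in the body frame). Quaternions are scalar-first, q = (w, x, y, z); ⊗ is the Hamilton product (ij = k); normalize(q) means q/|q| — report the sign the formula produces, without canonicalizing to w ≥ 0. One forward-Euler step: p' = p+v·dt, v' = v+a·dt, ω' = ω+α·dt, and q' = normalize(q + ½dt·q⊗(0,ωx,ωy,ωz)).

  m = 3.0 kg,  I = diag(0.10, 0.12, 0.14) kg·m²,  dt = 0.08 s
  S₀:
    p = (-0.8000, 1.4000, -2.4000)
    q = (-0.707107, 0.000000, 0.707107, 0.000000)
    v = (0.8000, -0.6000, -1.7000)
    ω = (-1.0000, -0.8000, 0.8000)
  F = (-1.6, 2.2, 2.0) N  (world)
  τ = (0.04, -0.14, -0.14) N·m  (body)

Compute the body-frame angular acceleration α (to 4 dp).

gyro term ω×Iω = (-0.0128, 0.0320, 0.0160)
(τ − ω×Iω)/I = (0.5280, -1.4333, -1.1143)

α = (0.5280, -1.4333, -1.1143)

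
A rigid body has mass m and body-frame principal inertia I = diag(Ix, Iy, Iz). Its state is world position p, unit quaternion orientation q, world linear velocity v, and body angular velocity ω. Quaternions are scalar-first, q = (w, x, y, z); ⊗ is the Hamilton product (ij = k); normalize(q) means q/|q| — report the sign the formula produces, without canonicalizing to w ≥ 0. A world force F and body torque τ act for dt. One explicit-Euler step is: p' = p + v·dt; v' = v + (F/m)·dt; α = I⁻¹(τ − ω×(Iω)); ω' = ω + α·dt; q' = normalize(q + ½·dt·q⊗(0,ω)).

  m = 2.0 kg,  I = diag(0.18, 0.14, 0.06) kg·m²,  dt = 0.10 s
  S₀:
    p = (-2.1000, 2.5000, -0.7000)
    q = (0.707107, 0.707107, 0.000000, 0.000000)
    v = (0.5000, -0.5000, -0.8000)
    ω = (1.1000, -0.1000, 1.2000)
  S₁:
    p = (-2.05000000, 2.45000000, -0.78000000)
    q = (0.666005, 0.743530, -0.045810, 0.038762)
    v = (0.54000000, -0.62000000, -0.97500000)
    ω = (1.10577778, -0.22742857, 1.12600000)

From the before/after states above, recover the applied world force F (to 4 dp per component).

F = (0.8000, -2.4000, -3.5000)

Δv = v₁−v₀ = (0.04000000, -0.12000000, -0.17500000)
m·(v₁−v₀)/dt = (0.8000, -2.4000, -3.5000)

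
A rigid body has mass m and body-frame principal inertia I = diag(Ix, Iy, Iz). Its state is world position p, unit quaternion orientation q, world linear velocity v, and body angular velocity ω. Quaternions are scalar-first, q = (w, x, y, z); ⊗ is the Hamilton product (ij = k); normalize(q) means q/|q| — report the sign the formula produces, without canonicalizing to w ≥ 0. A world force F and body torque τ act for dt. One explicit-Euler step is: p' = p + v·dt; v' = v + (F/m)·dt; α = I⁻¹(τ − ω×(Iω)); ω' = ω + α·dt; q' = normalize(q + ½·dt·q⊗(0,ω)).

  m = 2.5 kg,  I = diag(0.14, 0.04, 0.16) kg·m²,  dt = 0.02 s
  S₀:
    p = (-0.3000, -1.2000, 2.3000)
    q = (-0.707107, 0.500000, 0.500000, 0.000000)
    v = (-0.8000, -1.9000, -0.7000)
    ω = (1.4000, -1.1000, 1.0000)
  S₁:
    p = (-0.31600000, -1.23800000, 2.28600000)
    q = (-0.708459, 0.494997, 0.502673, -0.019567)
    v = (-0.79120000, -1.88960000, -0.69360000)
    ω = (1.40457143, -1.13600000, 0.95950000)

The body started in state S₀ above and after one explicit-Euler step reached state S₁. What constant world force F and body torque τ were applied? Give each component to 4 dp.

v₁ − v₀ = (0.00880000, 0.01040000, 0.00640000)
F = m·Δv/dt = (1.1000, 1.3000, 0.8000)
rate change Δω = (0.00457143, -0.03600000, -0.04050000)
ω₀×(Iω₀) = (-0.1320, -0.0280, 0.1540)
applied torque τ = (-0.1000, -0.1000, -0.1700)

F = (1.1000, 1.3000, 0.8000)
τ = (-0.1000, -0.1000, -0.1700)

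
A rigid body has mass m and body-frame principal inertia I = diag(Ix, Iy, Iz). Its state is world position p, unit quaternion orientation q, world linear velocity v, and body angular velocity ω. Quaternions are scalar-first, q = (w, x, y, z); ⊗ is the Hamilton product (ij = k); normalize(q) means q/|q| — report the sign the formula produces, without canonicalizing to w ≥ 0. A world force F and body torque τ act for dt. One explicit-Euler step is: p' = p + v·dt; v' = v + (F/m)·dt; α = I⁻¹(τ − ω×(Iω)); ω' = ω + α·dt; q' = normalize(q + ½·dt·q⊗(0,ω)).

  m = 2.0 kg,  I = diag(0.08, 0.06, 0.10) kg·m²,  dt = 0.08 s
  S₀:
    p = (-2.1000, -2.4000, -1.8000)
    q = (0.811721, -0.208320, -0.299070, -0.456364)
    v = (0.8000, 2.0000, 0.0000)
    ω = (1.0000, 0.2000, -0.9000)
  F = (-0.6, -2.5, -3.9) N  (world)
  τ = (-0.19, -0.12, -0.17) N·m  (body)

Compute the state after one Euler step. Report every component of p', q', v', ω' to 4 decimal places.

precession coupling ω×(Iω) = (-0.0072, 0.0180, -0.0040)
angular accel α = (-2.2850, -2.3000, -1.6600)
new body rate ω' = (0.8172, 0.0160, -1.0328)
q⊗(0,ω) = (-0.1425936, 1.1721568, -0.4815078, -0.4731429)
q' = normalize(q + ½dt·q⊗(0,ω)) = (0.8048, -0.1612, -0.3179, -0.4746)
p' = p + v·dt = (-2.0360, -2.2400, -1.8000)
new velocity v' = (0.7760, 1.9000, -0.1560)

p' = (-2.0360, -2.2400, -1.8000)
q' = (0.8048, -0.1612, -0.3179, -0.4746)
v' = (0.7760, 1.9000, -0.1560)
ω' = (0.8172, 0.0160, -1.0328)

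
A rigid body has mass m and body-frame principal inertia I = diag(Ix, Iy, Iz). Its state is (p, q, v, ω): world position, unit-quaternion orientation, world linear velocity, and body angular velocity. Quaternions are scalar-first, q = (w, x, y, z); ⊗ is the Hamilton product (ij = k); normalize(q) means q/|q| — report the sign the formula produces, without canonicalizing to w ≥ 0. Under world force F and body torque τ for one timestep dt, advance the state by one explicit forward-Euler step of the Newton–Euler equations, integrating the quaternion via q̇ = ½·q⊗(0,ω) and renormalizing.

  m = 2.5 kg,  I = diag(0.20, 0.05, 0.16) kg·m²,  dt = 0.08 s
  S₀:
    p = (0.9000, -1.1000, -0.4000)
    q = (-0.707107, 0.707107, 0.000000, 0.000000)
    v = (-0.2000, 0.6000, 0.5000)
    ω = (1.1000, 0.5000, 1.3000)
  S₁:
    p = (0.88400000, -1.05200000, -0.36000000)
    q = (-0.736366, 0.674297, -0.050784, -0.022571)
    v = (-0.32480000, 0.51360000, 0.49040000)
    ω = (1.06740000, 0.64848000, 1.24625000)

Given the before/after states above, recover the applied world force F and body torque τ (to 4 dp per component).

v₁ − v₀ = (-0.12480000, -0.08640000, -0.00960000)
F = m·Δv/dt = (-3.9000, -2.7000, -0.3000)
Δω = ω₁−ω₀ = (-0.03260000, 0.14848000, -0.05375000)
applied torque τ = (-0.0100, 0.1500, -0.1900)

F = (-3.9000, -2.7000, -0.3000)
τ = (-0.0100, 0.1500, -0.1900)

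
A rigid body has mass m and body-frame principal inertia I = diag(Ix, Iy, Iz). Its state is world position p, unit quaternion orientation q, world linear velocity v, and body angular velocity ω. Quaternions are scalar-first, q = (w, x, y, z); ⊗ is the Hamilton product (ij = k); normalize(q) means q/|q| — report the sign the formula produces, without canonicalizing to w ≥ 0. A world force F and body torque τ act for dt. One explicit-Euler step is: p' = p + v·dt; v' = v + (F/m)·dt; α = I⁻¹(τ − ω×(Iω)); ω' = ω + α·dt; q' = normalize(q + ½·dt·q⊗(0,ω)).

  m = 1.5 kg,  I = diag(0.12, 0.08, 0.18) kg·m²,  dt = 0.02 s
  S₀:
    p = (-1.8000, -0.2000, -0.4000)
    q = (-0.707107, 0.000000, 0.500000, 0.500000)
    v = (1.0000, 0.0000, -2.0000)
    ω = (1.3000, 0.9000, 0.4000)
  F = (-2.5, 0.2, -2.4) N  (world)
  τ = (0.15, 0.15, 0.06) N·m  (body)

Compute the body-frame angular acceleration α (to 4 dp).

α = (0.9500, 2.2650, 0.5933)

gyro term ω×Iω = (0.0360, -0.0312, -0.0468)
α = I⁻¹(τ − ω×Iω) = (0.9500, 2.2650, 0.5933)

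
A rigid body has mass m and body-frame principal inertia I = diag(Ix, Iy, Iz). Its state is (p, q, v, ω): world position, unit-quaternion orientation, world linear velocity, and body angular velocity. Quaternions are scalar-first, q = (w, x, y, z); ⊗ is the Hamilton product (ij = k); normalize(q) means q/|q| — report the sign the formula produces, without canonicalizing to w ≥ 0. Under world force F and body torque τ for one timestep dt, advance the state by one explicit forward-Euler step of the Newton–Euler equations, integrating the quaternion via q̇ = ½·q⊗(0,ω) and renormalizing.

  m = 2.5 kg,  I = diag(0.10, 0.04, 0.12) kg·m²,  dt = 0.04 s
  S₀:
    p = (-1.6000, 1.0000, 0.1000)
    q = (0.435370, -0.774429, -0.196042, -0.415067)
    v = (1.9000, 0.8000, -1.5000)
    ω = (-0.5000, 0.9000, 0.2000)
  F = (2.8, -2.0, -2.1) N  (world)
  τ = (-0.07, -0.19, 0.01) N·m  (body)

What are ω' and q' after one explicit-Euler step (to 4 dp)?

precession coupling ω×(Iω) = (0.0144, 0.0020, 0.0270)
angular accel α = (-0.8440, -4.8000, -0.1417)
new body rate ω' = (-0.5338, 0.7080, 0.1943)
q⊗(0,ω) = (-0.1277633, 0.1166669, 0.7542523, -0.7079331)
updated quaternion q' = (0.4327, -0.7719, -0.1809, -0.4291)

ω' = (-0.5338, 0.7080, 0.1943)
q' = (0.4327, -0.7719, -0.1809, -0.4291)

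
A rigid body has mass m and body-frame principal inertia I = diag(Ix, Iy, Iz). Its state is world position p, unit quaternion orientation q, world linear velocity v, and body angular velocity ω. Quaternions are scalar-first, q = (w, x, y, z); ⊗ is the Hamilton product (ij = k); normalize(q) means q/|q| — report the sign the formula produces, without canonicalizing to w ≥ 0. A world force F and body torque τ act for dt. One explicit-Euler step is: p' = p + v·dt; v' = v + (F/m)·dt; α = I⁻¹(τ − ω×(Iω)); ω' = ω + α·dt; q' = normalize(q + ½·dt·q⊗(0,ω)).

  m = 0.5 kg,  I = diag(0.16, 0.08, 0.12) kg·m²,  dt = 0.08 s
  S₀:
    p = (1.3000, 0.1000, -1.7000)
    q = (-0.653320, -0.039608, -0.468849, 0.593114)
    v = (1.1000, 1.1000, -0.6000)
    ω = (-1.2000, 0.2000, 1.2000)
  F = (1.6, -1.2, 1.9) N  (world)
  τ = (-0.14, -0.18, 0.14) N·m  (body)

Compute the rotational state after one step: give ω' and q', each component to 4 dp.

angular accel α = (-0.9350, -1.5300, 1.0067)
new body rate ω' = (-1.2748, 0.0776, 1.2805)
q⊗(0,ω) = (-0.6654966, 0.1027424, -0.7948712, -1.3545244)
updated quaternion q' = (-0.6784, -0.0354, -0.4995, 0.5377)

ω' = (-1.2748, 0.0776, 1.2805)
q' = (-0.6784, -0.0354, -0.4995, 0.5377)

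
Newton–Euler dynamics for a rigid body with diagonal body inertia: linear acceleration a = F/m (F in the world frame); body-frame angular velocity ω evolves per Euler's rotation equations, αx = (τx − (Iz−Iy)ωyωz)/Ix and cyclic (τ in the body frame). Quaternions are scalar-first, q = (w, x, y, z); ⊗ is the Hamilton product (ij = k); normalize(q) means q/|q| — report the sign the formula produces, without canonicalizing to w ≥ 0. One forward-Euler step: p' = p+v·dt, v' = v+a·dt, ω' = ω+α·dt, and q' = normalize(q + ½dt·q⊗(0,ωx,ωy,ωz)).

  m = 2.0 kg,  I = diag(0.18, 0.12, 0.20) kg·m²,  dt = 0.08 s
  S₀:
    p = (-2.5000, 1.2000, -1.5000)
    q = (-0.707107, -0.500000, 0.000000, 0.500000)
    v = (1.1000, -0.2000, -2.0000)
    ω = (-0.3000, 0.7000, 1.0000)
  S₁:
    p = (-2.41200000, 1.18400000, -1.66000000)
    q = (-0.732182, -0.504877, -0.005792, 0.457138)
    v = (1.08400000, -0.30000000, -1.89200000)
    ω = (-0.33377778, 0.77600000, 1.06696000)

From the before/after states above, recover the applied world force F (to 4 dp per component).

F = (-0.4000, -2.5000, 2.7000)

velocity change Δv = (-0.01600000, -0.10000000, 0.10800000)
F = m·Δv/dt = (-0.4000, -2.5000, 2.7000)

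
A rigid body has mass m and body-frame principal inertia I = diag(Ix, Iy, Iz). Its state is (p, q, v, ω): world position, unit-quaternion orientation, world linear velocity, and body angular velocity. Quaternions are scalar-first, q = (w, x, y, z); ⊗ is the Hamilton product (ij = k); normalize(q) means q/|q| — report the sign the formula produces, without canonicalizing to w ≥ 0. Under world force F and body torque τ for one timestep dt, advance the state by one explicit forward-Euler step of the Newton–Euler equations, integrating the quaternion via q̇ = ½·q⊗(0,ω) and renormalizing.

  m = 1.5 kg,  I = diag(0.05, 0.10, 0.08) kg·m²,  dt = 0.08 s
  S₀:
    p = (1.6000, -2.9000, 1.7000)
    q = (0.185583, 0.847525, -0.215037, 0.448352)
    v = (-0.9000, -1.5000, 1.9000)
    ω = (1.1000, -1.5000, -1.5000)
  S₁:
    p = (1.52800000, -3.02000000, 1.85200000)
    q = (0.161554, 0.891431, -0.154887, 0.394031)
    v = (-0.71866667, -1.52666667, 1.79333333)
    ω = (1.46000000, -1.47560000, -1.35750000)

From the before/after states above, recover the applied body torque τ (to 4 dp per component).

rate change Δω = (0.36000000, 0.02440000, 0.14250000)
I·α + gyro = (0.1800, 0.0800, 0.0600)

τ = (0.1800, 0.0800, 0.0600)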